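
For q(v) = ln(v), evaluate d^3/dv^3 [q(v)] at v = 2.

From the series, [(v - 2)^3] q = 1/24; multiply by 3! = 6 to get 1/4.

1/4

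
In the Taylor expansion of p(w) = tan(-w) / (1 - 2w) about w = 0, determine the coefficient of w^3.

-13/3

Take the Cauchy product of the two expansions.
p(0) = 0
p′(0) = -1
p′′(0) = -4
p′′′(0) = -26
Dividing each by k! gives the coefficients c_0, ..., c_3.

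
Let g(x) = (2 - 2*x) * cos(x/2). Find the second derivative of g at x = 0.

Distribute the polynomial across the series and collect like powers.
The coefficient of x^2 in the expansion is -1/4, so g′′(0) = 2! * (-1/4) = -1/2.

-1/2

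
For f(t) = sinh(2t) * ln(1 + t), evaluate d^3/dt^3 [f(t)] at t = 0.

-6

Write out both Maclaurin series and multiply, keeping only the needed powers.
The coefficient of t^3 in the expansion is -1, so f′′′(0) = 3! * (-1) = -6.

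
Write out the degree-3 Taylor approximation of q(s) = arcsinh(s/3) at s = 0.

-s^3/162 + s/3

q(0) = 0
q′(0) = 1/3
q′′(0) = 0
q′′′(0) = -1/27
The Taylor polynomial is Σ q^(k)(0)/k! · s^k.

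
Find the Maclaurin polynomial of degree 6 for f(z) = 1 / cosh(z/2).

Divide the numerator series by the denominator series (power-series long division).
f(0) = 1
f′(0) = 0
f′′(0) = -1/4
f′′′(0) = 0
f^(4)(0) = 5/16
f^(5)(0) = 0
f^(6)(0) = -61/64
Dividing each by k! gives the coefficients c_0, ..., c_6.

-61*z^6/46080 + 5*z^4/384 - z^2/8 + 1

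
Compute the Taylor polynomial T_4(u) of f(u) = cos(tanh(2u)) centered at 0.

6*u^4 - 2*u^2 + 1

Plug the Maclaurin series of the inner function into that of the outer and collect terms.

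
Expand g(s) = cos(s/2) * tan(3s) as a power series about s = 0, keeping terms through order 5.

20021*s^5/640 + 69*s^3/8 + 3*s

Write out both Maclaurin series and multiply, keeping only the needed powers.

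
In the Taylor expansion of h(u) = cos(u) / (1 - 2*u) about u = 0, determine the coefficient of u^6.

40439/720

Multiply the numerator's expansion by the denominator's geometric series.
[u^0] = 1;  [u^1] = 2;  [u^2] = 7/2;  [u^3] = 7;  [u^4] = 337/24;  [u^5] = 337/12;  [u^6] = 40439/720.
So c_6 = h^(6)(0)/6! = 40439/720.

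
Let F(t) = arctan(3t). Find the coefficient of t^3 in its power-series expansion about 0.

-9

Differentiate repeatedly and evaluate at the center.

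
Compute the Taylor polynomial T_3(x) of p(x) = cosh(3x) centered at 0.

9*x^2/2 + 1

p(0) = 1
p′(0) = 0
p′′(0) = 9
p′′′(0) = 0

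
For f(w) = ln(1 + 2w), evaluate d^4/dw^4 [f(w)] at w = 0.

-96

The coefficient of w^4 in the expansion is -4, so f^(4)(0) = 4! * (-4) = -96.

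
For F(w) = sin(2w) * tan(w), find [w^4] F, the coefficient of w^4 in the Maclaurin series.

Take the Cauchy product of the two expansions.
F(0) = 0
F′(0) = 0
F′′(0) = 4
F′′′(0) = 0
F^(4)(0) = -16
So c_4 = F^(4)(0)/4! = -2/3.

-2/3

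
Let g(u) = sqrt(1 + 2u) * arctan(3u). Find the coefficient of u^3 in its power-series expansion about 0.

-21/2

Write out both Maclaurin series and multiply, keeping only the needed powers.
g(0) = 0
g′(0) = 3
g′′(0) = 6
g′′′(0) = -63
So c_3 = g′′′(0)/3! = -21/2.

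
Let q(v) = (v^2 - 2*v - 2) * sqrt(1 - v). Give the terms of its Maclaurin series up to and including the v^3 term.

Shift and add copies of the series according to the polynomial's terms.
[v^0] = -2;  [v^1] = -1;  [v^2] = 9/4;  [v^3] = -1/8.

-v^3/8 + 9*v^2/4 - v - 2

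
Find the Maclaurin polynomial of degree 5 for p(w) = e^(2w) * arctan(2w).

Multiply the two series term by term and collect like powers.
p(0) = 0
p′(0) = 2
p′′(0) = 8
p′′′(0) = 8
p^(4)(0) = -64
p^(5)(0) = 288
The Taylor polynomial is Σ p^(k)(0)/k! · w^k.

12*w^5/5 - 8*w^4/3 + 4*w^3/3 + 4*w^2 + 2*w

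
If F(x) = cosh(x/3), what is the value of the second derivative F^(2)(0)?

Apply the Taylor formula c_k = f^(k)(a)/k!.
From the series, [x^2] F = 1/18; multiply by 2! = 2 to get 1/9.

1/9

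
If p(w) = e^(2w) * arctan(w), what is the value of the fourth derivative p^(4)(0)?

Multiply the two series term by term and collect like powers.
The coefficient of w^4 in the expansion is 2/3, so p^(4)(0) = 4! * (2/3) = 16.

16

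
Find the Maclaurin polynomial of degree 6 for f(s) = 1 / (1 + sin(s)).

17*s^6/45 - 61*s^5/120 + 2*s^4/3 - 5*s^3/6 + s^2 - s + 1

Use the geometric series for the reciprocal, then substitute.
[s^0] = 1;  [s^1] = -1;  [s^2] = 1;  [s^3] = -5/6;  [s^4] = 2/3;  [s^5] = -61/120;  [s^6] = 17/45.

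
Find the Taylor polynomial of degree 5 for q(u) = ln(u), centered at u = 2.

(u - 2)^5/160 - (u - 2)^4/64 + (u - 2)^3/24 - (u - 2)^2/8 + (u - 2)/2 + ln(2)

Apply the Taylor formula c_k = f^(k)(a)/k!.
[(u - 2)^0] = ln(2);  [(u - 2)^1] = 1/2;  [(u - 2)^2] = -1/8;  [(u - 2)^3] = 1/24;  [(u - 2)^4] = -1/64;  [(u - 2)^5] = 1/160.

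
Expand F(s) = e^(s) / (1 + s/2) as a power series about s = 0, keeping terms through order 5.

Write out both Maclaurin series and multiply, keeping only the needed powers.

-s^5/480 + s^4/48 + s^3/24 + s^2/4 + s/2 + 1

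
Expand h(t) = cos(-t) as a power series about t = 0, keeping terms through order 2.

h(0) = 1
h′(0) = 0
h′′(0) = -1
The Taylor polynomial is Σ h^(k)(0)/k! · t^k.

1 - t^2/2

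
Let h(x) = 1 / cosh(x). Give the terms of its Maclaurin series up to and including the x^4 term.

Divide the numerator series by the denominator series (power-series long division).
h(0) = 1
h′(0) = 0
h′′(0) = -1
h′′′(0) = 0
h^(4)(0) = 5

5*x^4/24 - x^2/2 + 1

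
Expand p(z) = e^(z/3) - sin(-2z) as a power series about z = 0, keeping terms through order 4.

Combine the two series term by term.

z^4/1944 - 215*z^3/162 + z^2/18 + 7*z/3 + 1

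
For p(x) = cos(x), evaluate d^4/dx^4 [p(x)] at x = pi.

Use the known series and substitute for the argument.
The coefficient of (x - pi)^4 in the expansion is -1/24, so p^(4)(pi) = 4! * (-1/24) = -1.

-1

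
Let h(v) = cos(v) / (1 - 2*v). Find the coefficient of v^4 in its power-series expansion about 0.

337/24

Expand 1/(denominator) as a geometric series and multiply by the numerator's series.
h(0) = 1
h′(0) = 2
h′′(0) = 7
h′′′(0) = 42
h^(4)(0) = 337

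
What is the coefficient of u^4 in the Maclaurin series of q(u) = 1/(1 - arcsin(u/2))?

Substitute the inner expansion into the outer series and collect powers.
q(0) = 1
q′(0) = 1/2
q′′(0) = 1/2
q′′′(0) = 7/8
q^(4)(0) = 2
Then c_k = q^(k)(0)/k! gives each Taylor coefficient.

1/12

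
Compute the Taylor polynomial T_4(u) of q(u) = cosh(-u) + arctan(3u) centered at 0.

u^4/24 - 9*u^3 + u^2/2 + 3*u + 1

Add the two expansions coefficient-wise.
[u^0] = 1;  [u^1] = 3;  [u^2] = 1/2;  [u^3] = -9;  [u^4] = 1/24.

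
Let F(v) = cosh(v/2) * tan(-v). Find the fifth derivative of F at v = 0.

Take the Cauchy product of the two expansions.
From the series, [v^5] F = -341/1920; multiply by 5! = 120 to get -341/16.

-341/16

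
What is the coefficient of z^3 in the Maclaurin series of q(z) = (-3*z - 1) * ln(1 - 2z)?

Distribute the polynomial across the series and collect like powers.
So c_3 = q′′′(0)/3! = 26/3.

26/3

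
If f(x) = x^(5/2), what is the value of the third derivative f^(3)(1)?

The coefficient of (x - 1)^3 in the expansion is 5/16, so f′′′(1) = 3! * (5/16) = 15/8.

15/8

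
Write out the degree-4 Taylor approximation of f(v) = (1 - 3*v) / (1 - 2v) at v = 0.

-8*v^4 - 4*v^3 - 2*v^2 - v + 1

Multiply each power in the prefactor through the base expansion.
[v^0] = 1;  [v^1] = -1;  [v^2] = -2;  [v^3] = -4;  [v^4] = -8.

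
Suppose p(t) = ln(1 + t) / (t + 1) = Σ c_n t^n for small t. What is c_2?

Use 1/(1 - r) = Σ r^k on the denominator, then take the Cauchy product.
p(0) = 0
p′(0) = 1
p′′(0) = -3
So c_2 = p′′(0)/2! = -3/2.

-3/2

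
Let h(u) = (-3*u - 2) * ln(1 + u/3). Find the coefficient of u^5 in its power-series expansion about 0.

37/4860

Multiply each power in the prefactor through the base expansion.
[u^0] = 0;  [u^1] = -2/3;  [u^2] = -8/9;  [u^3] = 23/162;  [u^4] = -5/162;  [u^5] = 37/4860.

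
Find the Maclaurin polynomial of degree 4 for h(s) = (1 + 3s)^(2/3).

-7*s^4/3 + 4*s^3/3 - s^2 + 2*s + 1

Use the known series and substitute for the argument.
[s^0] = 1;  [s^1] = 2;  [s^2] = -1;  [s^3] = 4/3;  [s^4] = -7/3.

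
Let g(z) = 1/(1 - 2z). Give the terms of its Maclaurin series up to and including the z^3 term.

8*z^3 + 4*z^2 + 2*z + 1

Compute the successive derivatives at the expansion point and divide by k!.
g(0) = 1
g′(0) = 2
g′′(0) = 8
g′′′(0) = 48
The Taylor polynomial is Σ g^(k)(0)/k! · z^k.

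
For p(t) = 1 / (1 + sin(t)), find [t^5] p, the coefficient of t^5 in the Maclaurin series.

-61/120

Expand as Σ (-1)^k u^k with u equal to the inner function's series.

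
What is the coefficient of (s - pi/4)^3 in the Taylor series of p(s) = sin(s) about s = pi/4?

-sqrt(2)/12

[(s - pi/4)^0] = sqrt(2)/2;  [(s - pi/4)^1] = sqrt(2)/2;  [(s - pi/4)^2] = -sqrt(2)/4;  [(s - pi/4)^3] = -sqrt(2)/12.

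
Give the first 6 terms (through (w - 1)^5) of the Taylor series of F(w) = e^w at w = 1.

F(1) = e
F′(1) = e
F′′(1) = e
F′′′(1) = e
F^(4)(1) = e
F^(5)(1) = e
The Taylor polynomial is Σ F^(k)(1)/k! · (w - 1)^k.

e*(w - 1)^5/120 + e*(w - 1)^4/24 + e*(w - 1)^3/6 + e*(w - 1)^2/2 + e*(w - 1) + e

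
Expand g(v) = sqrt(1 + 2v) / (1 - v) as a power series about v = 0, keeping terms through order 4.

11*v^4/8 + 2*v^3 + 3*v^2/2 + 2*v + 1

Expand each factor separately, then convolve coefficients.
[v^0] = 1;  [v^1] = 2;  [v^2] = 3/2;  [v^3] = 2;  [v^4] = 11/8.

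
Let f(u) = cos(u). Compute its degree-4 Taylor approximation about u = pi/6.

sqrt(3)*(u - pi/6)^4/48 + (u - pi/6)^3/12 - sqrt(3)*(u - pi/6)^2/4 - (u - pi/6)/2 + sqrt(3)/2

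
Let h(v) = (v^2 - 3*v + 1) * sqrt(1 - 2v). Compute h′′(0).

7

Multiply each power in the prefactor through the base expansion.
From the series, [v^2] h = 7/2; multiply by 2! = 2 to get 7.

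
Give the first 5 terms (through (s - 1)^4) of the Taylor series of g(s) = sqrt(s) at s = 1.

-5*(s - 1)^4/128 + (s - 1)^3/16 - (s - 1)^2/8 + (s - 1)/2 + 1

[(s - 1)^0] = 1;  [(s - 1)^1] = 1/2;  [(s - 1)^2] = -1/8;  [(s - 1)^3] = 1/16;  [(s - 1)^4] = -5/128.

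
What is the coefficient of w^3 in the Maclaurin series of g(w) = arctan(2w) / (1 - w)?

Take the Cauchy product of the two expansions.
So c_3 = g′′′(0)/3! = -2/3.

-2/3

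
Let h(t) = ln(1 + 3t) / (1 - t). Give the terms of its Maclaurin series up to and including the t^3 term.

Expand each factor separately, then convolve coefficients.
[t^0] = 0;  [t^1] = 3;  [t^2] = -3/2;  [t^3] = 15/2.

15*t^3/2 - 3*t^2/2 + 3*t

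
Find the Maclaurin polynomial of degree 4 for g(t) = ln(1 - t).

-t^4/4 - t^3/3 - t^2/2 - t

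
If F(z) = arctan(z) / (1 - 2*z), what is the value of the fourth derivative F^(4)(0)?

Use 1/(1 - r) = Σ r^k on the denominator, then take the Cauchy product.
The coefficient of z^4 in the expansion is 22/3, so F^(4)(0) = 4! * (22/3) = 176.

176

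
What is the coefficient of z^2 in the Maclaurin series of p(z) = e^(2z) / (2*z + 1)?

2

Multiply the numerator's expansion by the denominator's geometric series.
p(0) = 1
p′(0) = 0
p′′(0) = 4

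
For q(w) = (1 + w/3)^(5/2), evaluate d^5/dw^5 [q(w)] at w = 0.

Compute the successive derivatives at the expansion point and divide by k!.
From the series, [w^5] q = 1/20736; multiply by 5! = 120 to get 5/864.

5/864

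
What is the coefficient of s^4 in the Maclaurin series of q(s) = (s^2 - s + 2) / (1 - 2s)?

Multiply each power in the prefactor through the base expansion.
[s^0] = 2;  [s^1] = 3;  [s^2] = 7;  [s^3] = 14;  [s^4] = 28.

28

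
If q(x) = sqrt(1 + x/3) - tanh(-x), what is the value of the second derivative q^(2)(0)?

Combine the two series term by term.
The coefficient of x^2 in the expansion is -1/72, so q′′(0) = 2! * (-1/72) = -1/36.

-1/36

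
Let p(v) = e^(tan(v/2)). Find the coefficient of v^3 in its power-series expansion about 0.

Substitute the inner expansion into the outer series and collect powers.

1/16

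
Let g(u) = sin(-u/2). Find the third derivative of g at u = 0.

The coefficient of u^3 in the expansion is 1/48, so g′′′(0) = 3! * (1/48) = 1/8.

1/8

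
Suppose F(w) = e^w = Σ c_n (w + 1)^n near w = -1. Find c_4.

e^(-1)/24

Differentiate repeatedly and evaluate at the center.
F(-1) = e^(-1)
F′(-1) = e^(-1)
F′′(-1) = e^(-1)
F′′′(-1) = e^(-1)
F^(4)(-1) = e^(-1)
So c_4 = F^(4)(-1)/4! = e^(-1)/24.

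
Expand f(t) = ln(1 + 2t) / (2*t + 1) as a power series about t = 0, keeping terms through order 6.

-784*t^6/5 + 1096*t^5/15 - 100*t^4/3 + 44*t^3/3 - 6*t^2 + 2*t

Expand 1/(denominator) as a geometric series and multiply by the numerator's series.
[t^0] = 0;  [t^1] = 2;  [t^2] = -6;  [t^3] = 44/3;  [t^4] = -100/3;  [t^5] = 1096/15;  [t^6] = -784/5.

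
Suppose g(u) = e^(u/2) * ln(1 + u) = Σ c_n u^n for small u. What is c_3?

5/24

Write out both Maclaurin series and multiply, keeping only the needed powers.
g(0) = 0
g′(0) = 1
g′′(0) = 0
g′′′(0) = 5/4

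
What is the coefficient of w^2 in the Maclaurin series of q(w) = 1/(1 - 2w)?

4

Use the known series and substitute for the argument.
q(0) = 1
q′(0) = 2
q′′(0) = 8
So c_2 = q′′(0)/2! = 4.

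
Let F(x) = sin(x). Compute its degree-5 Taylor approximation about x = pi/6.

sqrt(3)*(x - pi/6)^5/240 + (x - pi/6)^4/48 - sqrt(3)*(x - pi/6)^3/12 - (x - pi/6)^2/4 + sqrt(3)*(x - pi/6)/2 + 1/2

F(pi/6) = 1/2
F′(pi/6) = sqrt(3)/2
F′′(pi/6) = -1/2
F′′′(pi/6) = -sqrt(3)/2
F^(4)(pi/6) = 1/2
F^(5)(pi/6) = sqrt(3)/2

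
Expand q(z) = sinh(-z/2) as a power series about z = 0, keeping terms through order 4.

-z^3/48 - z/2

[z^0] = 0;  [z^1] = -1/2;  [z^2] = 0;  [z^3] = -1/48;  [z^4] = 0.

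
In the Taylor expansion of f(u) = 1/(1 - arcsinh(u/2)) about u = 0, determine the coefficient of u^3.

Substitute the inner expansion into the outer series and collect powers.
f(0) = 1
f′(0) = 1/2
f′′(0) = 1/2
f′′′(0) = 5/8

5/48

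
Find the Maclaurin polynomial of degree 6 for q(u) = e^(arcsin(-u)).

Let u equal the inner series; expand the outer function in u and truncate.
[u^0] = 1;  [u^1] = -1;  [u^2] = 1/2;  [u^3] = -1/3;  [u^4] = 5/24;  [u^5] = -1/6;  [u^6] = 17/144.

17*u^6/144 - u^5/6 + 5*u^4/24 - u^3/3 + u^2/2 - u + 1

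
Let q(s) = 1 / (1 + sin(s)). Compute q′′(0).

Use the geometric series for the reciprocal, then substitute.
The coefficient of s^2 in the expansion is 1, so q′′(0) = 2! * (1) = 2.

2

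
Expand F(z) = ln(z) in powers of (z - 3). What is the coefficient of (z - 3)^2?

Differentiate repeatedly and evaluate at the center.
[(z - 3)^0] = ln(3);  [(z - 3)^1] = 1/3;  [(z - 3)^2] = -1/18.

-1/18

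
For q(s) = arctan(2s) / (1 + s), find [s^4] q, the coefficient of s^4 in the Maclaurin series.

Write out both Maclaurin series and multiply, keeping only the needed powers.
q(0) = 0
q′(0) = 2
q′′(0) = -4
q′′′(0) = -4
q^(4)(0) = 16
Then c_k = q^(k)(0)/k! gives each Taylor coefficient.

2/3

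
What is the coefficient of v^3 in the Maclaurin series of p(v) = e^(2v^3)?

2

p(0) = 1
p′(0) = 0
p′′(0) = 0
p′′′(0) = 12
So c_3 = p′′′(0)/3! = 2.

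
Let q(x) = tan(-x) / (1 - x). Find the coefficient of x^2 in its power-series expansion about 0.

Expand each factor separately, then convolve coefficients.
[x^0] = 0;  [x^1] = -1;  [x^2] = -1.

-1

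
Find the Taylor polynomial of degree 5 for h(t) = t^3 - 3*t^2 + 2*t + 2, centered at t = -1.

[(t + 1)^0] = -4;  [(t + 1)^1] = 11;  [(t + 1)^2] = -6;  [(t + 1)^3] = 1;  [(t + 1)^4] = 0;  [(t + 1)^5] = 0.

(t + 1)^3 - 6*(t + 1)^2 + 11*(t + 1) - 4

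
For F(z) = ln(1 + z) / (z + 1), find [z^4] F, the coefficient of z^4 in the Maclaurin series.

-25/12

Expand 1/(denominator) as a geometric series and multiply by the numerator's series.
So c_4 = F^(4)(0)/4! = -25/12.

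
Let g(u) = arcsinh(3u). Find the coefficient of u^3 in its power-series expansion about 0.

-9/2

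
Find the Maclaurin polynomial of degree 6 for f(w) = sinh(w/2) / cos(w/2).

3*w^5/320 + w^3/12 + w/2

Invert the denominator's series and multiply.
[w^0] = 0;  [w^1] = 1/2;  [w^2] = 0;  [w^3] = 1/12;  [w^4] = 0;  [w^5] = 3/320;  [w^6] = 0.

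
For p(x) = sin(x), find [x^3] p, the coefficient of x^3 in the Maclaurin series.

-1/6

Differentiate repeatedly and evaluate at the center.
p(0) = 0
p′(0) = 1
p′′(0) = 0
p′′′(0) = -1
Then c_k = p^(k)(0)/k! gives each Taylor coefficient.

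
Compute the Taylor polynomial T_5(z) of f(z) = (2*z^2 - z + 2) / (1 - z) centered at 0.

Multiply each power in the prefactor through the base expansion.
[z^0] = 2;  [z^1] = 1;  [z^2] = 3;  [z^3] = 3;  [z^4] = 3;  [z^5] = 3.

3*z^5 + 3*z^4 + 3*z^3 + 3*z^2 + z + 2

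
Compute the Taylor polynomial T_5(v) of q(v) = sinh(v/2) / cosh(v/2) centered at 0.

v^5/240 - v^3/24 + v/2

Write the quotient as an unknown series and match coefficients against numerator = denominator · series.
q(0) = 0
q′(0) = 1/2
q′′(0) = 0
q′′′(0) = -1/4
q^(4)(0) = 0
q^(5)(0) = 1/2
Then c_k = q^(k)(0)/k! gives each Taylor coefficient.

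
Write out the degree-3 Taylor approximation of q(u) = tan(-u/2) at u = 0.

Differentiate repeatedly and evaluate at the center.

-u^3/24 - u/2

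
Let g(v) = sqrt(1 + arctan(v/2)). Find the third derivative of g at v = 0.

Plug the Maclaurin series of the inner function into that of the outer and collect terms.
The coefficient of v^3 in the expansion is -5/384, so g′′′(0) = 3! * (-5/384) = -5/64.

-5/64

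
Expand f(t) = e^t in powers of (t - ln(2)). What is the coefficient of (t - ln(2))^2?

1

Apply the Taylor formula c_k = f^(k)(a)/k!.
f(ln(2)) = 2
f′(ln(2)) = 2
f′′(ln(2)) = 2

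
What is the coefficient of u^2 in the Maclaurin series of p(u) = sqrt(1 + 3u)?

p(0) = 1
p′(0) = 3/2
p′′(0) = -9/4
So c_2 = p′′(0)/2! = -9/8.

-9/8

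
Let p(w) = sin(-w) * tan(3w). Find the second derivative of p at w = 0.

Expand each factor separately, then convolve coefficients.
From the series, [w^2] p = -3; multiply by 2! = 2 to get -6.

-6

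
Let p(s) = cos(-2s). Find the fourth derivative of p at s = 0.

The coefficient of s^4 in the expansion is 2/3, so p^(4)(0) = 4! * (2/3) = 16.

16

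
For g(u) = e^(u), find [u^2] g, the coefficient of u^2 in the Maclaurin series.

1/2

Apply the Taylor formula c_k = f^(k)(a)/k!.
g(0) = 1
g′(0) = 1
g′′(0) = 1
The Taylor polynomial is Σ g^(k)(0)/k! · u^k.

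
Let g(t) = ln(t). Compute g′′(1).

-1

From the series, [(t - 1)^2] g = -1/2; multiply by 2! = 2 to get -1.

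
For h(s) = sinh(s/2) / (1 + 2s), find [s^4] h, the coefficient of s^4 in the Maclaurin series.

Take the Cauchy product of the two expansions.
h(0) = 0
h′(0) = 1/2
h′′(0) = -2
h′′′(0) = 97/8
h^(4)(0) = -97
So c_4 = h^(4)(0)/4! = -97/24.

-97/24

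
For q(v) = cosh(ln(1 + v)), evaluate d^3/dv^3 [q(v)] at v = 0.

Let u equal the inner series; expand the outer function in u and truncate.
The coefficient of v^3 in the expansion is -1/2, so q′′′(0) = 3! * (-1/2) = -3.

-3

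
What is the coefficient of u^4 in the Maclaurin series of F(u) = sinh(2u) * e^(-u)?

-5/3

Take the Cauchy product of the two expansions.
F(0) = 0
F′(0) = 2
F′′(0) = -4
F′′′(0) = 14
F^(4)(0) = -40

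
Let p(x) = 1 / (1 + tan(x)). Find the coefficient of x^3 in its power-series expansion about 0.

-4/3

Use the geometric series for the reciprocal, then substitute.
[x^0] = 1;  [x^1] = -1;  [x^2] = 1;  [x^3] = -4/3.
So c_3 = p′′′(0)/3! = -4/3.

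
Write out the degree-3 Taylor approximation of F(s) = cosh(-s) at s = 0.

s^2/2 + 1

Apply the Taylor formula c_k = f^(k)(a)/k!.
F(0) = 1
F′(0) = 0
F′′(0) = 1
F′′′(0) = 0
Dividing each by k! gives the coefficients c_0, ..., c_3.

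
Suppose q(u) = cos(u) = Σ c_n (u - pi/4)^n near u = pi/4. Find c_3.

sqrt(2)/12

Compute the successive derivatives at the expansion point and divide by k!.
[(u - pi/4)^0] = sqrt(2)/2;  [(u - pi/4)^1] = -sqrt(2)/2;  [(u - pi/4)^2] = -sqrt(2)/4;  [(u - pi/4)^3] = sqrt(2)/12.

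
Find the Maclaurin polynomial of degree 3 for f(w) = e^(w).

Apply the Taylor formula c_k = f^(k)(a)/k!.

w^3/6 + w^2/2 + w + 1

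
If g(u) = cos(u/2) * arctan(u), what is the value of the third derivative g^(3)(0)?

-11/4

Multiply the two series term by term and collect like powers.
From the series, [u^3] g = -11/24; multiply by 3! = 6 to get -11/4.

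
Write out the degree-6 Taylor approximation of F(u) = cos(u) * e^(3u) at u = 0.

Write out both Maclaurin series and multiply, keeping only the needed powers.
F(0) = 1
F′(0) = 3
F′′(0) = 8
F′′′(0) = 18
F^(4)(0) = 28
F^(5)(0) = -12
F^(6)(0) = -352
The Taylor polynomial is Σ F^(k)(0)/k! · u^k.

-22*u^6/45 - u^5/10 + 7*u^4/6 + 3*u^3 + 4*u^2 + 3*u + 1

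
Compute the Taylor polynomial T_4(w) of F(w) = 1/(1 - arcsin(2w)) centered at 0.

64*w^4/3 + 28*w^3/3 + 4*w^2 + 2*w + 1

Let u equal the inner series; expand the outer function in u and truncate.
F(0) = 1
F′(0) = 2
F′′(0) = 8
F′′′(0) = 56
F^(4)(0) = 512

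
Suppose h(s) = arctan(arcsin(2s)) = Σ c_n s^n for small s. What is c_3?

-4/3

Substitute the inner expansion into the outer series and collect powers.
h(0) = 0
h′(0) = 2
h′′(0) = 0
h′′′(0) = -8
So c_3 = h′′′(0)/3! = -4/3.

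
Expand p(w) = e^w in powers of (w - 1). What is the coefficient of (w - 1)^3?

p(1) = e
p′(1) = e
p′′(1) = e
p′′′(1) = e
So c_3 = p′′′(1)/3! = e/6.

e/6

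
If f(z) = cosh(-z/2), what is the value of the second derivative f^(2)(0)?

1/4

Differentiate repeatedly and evaluate at the center.
From the series, [z^2] f = 1/8; multiply by 2! = 2 to get 1/4.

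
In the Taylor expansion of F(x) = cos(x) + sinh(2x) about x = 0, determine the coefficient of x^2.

-1/2

Combine the two series term by term.
F(0) = 1
F′(0) = 2
F′′(0) = -1
Dividing each by k! gives the coefficients c_0, ..., c_2.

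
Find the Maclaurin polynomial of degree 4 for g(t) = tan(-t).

-t^3/3 - t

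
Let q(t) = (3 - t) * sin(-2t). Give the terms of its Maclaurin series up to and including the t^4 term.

Shift and add copies of the series according to the polynomial's terms.
q(0) = 0
q′(0) = -6
q′′(0) = 4
q′′′(0) = 24
q^(4)(0) = -32

-4*t^4/3 + 4*t^3 + 2*t^2 - 6*t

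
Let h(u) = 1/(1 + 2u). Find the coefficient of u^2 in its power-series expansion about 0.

h(0) = 1
h′(0) = -2
h′′(0) = 8
Dividing each by k! gives the coefficients c_0, ..., c_2.

4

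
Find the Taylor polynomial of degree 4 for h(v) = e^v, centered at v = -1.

h(-1) = e^(-1)
h′(-1) = e^(-1)
h′′(-1) = e^(-1)
h′′′(-1) = e^(-1)
h^(4)(-1) = e^(-1)

(v + 1)^4*e^(-1)/24 + (v + 1)^3*e^(-1)/6 + (v + 1)^2*e^(-1)/2 + (v + 1)*e^(-1) + e^(-1)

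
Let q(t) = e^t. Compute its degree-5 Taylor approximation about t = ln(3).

(t - ln(3))^5/40 + (t - ln(3))^4/8 + (t - ln(3))^3/2 + 3*(t - ln(3))^2/2 + 3*(t - ln(3)) + 3

[(t - ln(3))^0] = 3;  [(t - ln(3))^1] = 3;  [(t - ln(3))^2] = 3/2;  [(t - ln(3))^3] = 1/2;  [(t - ln(3))^4] = 1/8;  [(t - ln(3))^5] = 1/40.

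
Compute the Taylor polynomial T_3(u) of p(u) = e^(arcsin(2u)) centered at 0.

8*u^3/3 + 2*u^2 + 2*u + 1

Plug the Maclaurin series of the inner function into that of the outer and collect terms.
p(0) = 1
p′(0) = 2
p′′(0) = 4
p′′′(0) = 16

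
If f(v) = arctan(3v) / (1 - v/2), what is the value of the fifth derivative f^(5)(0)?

11169/2

Write out both Maclaurin series and multiply, keeping only the needed powers.
The coefficient of v^5 in the expansion is 3723/80, so f^(5)(0) = 5! * (3723/80) = 11169/2.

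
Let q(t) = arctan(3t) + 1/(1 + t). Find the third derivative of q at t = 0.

Combine the two series term by term.
The coefficient of t^3 in the expansion is -10, so q′′′(0) = 3! * (-10) = -60.

-60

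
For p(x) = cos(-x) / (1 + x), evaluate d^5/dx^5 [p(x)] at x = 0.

Take the Cauchy product of the two expansions.
From the series, [x^5] p = -13/24; multiply by 5! = 120 to get -65.

-65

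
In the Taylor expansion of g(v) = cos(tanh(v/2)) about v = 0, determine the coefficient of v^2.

-1/8

Substitute the inner expansion into the outer series and collect powers.
g(0) = 1
g′(0) = 0
g′′(0) = -1/4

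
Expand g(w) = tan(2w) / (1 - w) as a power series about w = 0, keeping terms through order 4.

14*w^4/3 + 14*w^3/3 + 2*w^2 + 2*w

Write out both Maclaurin series and multiply, keeping only the needed powers.
g(0) = 0
g′(0) = 2
g′′(0) = 4
g′′′(0) = 28
g^(4)(0) = 112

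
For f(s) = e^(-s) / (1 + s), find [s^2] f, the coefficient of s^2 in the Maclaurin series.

Expand each factor separately, then convolve coefficients.
f(0) = 1
f′(0) = -2
f′′(0) = 5
So c_2 = f′′(0)/2! = 5/2.

5/2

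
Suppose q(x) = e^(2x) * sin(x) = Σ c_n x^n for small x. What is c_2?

2

Take the Cauchy product of the two expansions.
q(0) = 0
q′(0) = 1
q′′(0) = 4
The Taylor polynomial is Σ q^(k)(0)/k! · x^k.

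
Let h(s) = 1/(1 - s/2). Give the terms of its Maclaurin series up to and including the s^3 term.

h(0) = 1
h′(0) = 1/2
h′′(0) = 1/2
h′′′(0) = 3/4

s^3/8 + s^2/4 + s/2 + 1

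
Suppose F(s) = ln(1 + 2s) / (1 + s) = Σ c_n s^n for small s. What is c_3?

Expand each factor separately, then convolve coefficients.
[s^0] = 0;  [s^1] = 2;  [s^2] = -4;  [s^3] = 20/3.
So c_3 = F′′′(0)/3! = 20/3.

20/3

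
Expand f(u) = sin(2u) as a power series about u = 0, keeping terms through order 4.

-4*u^3/3 + 2*u

Apply the Taylor formula c_k = f^(k)(a)/k!.
[u^0] = 0;  [u^1] = 2;  [u^2] = 0;  [u^3] = -4/3;  [u^4] = 0.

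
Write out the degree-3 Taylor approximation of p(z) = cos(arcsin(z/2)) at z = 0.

Substitute the inner expansion into the outer series and collect powers.
[z^0] = 1;  [z^1] = 0;  [z^2] = -1/8;  [z^3] = 0.

1 - z^2/8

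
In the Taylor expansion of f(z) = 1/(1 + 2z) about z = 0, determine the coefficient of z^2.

4

f(0) = 1
f′(0) = -2
f′′(0) = 8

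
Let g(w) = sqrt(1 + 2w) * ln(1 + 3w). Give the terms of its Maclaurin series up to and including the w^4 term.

-15*w^4/2 + 3*w^3 - 3*w^2/2 + 3*w

Write out both Maclaurin series and multiply, keeping only the needed powers.
g(0) = 0
g′(0) = 3
g′′(0) = -3
g′′′(0) = 18
g^(4)(0) = -180
The Taylor polynomial is Σ g^(k)(0)/k! · w^k.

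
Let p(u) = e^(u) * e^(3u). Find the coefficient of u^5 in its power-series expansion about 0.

Multiply the two series term by term and collect like powers.
p(0) = 1
p′(0) = 4
p′′(0) = 16
p′′′(0) = 64
p^(4)(0) = 256
p^(5)(0) = 1024
So c_5 = p^(5)(0)/5! = 128/15.

128/15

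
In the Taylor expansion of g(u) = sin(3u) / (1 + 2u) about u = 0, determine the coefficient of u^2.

-6

Take the Cauchy product of the two expansions.
g(0) = 0
g′(0) = 3
g′′(0) = -12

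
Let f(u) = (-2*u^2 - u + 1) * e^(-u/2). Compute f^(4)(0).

-87/16

Shift and add copies of the series according to the polynomial's terms.
The coefficient of u^4 in the expansion is -29/128, so f^(4)(0) = 4! * (-29/128) = -87/16.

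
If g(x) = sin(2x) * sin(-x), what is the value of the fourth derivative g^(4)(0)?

Take the Cauchy product of the two expansions.
The coefficient of x^4 in the expansion is 5/3, so g^(4)(0) = 4! * (5/3) = 40.

40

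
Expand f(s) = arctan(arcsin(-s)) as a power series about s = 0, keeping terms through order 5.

-13*s^5/120 + s^3/6 - s

Compose series: expand the inner function first, then feed it into the outer expansion.
[s^0] = 0;  [s^1] = -1;  [s^2] = 0;  [s^3] = 1/6;  [s^4] = 0;  [s^5] = -13/120.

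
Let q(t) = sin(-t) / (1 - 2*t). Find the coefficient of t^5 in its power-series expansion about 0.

-1841/120

Multiply the numerator's expansion by the denominator's geometric series.
q(0) = 0
q′(0) = -1
q′′(0) = -4
q′′′(0) = -23
q^(4)(0) = -184
q^(5)(0) = -1841
So c_5 = q^(5)(0)/5! = -1841/120.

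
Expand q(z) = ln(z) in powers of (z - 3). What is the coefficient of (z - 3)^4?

Apply the Taylor formula c_k = f^(k)(a)/k!.
q(3) = ln(3)
q′(3) = 1/3
q′′(3) = -1/9
q′′′(3) = 2/27
q^(4)(3) = -2/27
So c_4 = q^(4)(3)/4! = -1/324.

-1/324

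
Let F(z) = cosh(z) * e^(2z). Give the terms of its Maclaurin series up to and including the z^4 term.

Write out both Maclaurin series and multiply, keeping only the needed powers.
F(0) = 1
F′(0) = 2
F′′(0) = 5
F′′′(0) = 14
F^(4)(0) = 41

41*z^4/24 + 7*z^3/3 + 5*z^2/2 + 2*z + 1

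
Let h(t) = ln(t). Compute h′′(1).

From the series, [(t - 1)^2] h = -1/2; multiply by 2! = 2 to get -1.

-1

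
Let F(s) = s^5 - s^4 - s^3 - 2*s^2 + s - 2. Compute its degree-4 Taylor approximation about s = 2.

F(2) = 0
F′(2) = 29
F′′(2) = 96
F′′′(2) = 186
F^(4)(2) = 216

9*(s - 2)^4 + 31*(s - 2)^3 + 48*(s - 2)^2 + 29*(s - 2)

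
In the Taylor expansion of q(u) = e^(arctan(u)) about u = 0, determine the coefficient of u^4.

Substitute the inner expansion into the outer series and collect powers.
q(0) = 1
q′(0) = 1
q′′(0) = 1
q′′′(0) = -1
q^(4)(0) = -7

-7/24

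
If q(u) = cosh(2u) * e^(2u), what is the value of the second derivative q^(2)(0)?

Multiply the two series term by term and collect like powers.
The coefficient of u^2 in the expansion is 4, so q′′(0) = 2! * (4) = 8.

8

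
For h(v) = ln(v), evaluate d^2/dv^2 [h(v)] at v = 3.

Differentiate repeatedly and evaluate at the center.
From the series, [(v - 3)^2] h = -1/18; multiply by 2! = 2 to get -1/9.

-1/9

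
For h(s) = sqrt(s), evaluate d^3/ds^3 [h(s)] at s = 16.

The coefficient of (s - 16)^3 in the expansion is 1/16384, so h′′′(16) = 3! * (1/16384) = 3/8192.

3/8192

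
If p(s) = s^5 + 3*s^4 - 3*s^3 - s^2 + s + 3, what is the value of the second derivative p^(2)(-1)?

32

The coefficient of (s + 1)^2 in the expansion is 16, so p′′(-1) = 2! * (16) = 32.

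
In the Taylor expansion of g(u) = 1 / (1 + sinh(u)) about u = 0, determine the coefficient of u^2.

1

Expand as Σ (-1)^k u^k with u equal to the inner function's series.
g(0) = 1
g′(0) = -1
g′′(0) = 2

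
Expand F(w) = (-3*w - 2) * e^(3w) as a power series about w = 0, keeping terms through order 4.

Multiply each power in the prefactor through the base expansion.

-81*w^4/4 - 45*w^3/2 - 18*w^2 - 9*w - 2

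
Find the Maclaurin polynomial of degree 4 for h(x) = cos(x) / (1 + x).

Write out both Maclaurin series and multiply, keeping only the needed powers.
[x^0] = 1;  [x^1] = -1;  [x^2] = 1/2;  [x^3] = -1/2;  [x^4] = 13/24.

13*x^4/24 - x^3/2 + x^2/2 - x + 1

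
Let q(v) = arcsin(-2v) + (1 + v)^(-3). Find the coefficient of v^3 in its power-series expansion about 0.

-34/3

Expand each term separately and add.
q(0) = 1
q′(0) = -5
q′′(0) = 12
q′′′(0) = -68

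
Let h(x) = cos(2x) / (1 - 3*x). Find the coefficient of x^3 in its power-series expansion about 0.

Use 1/(1 - r) = Σ r^k on the denominator, then take the Cauchy product.
h(0) = 1
h′(0) = 3
h′′(0) = 14
h′′′(0) = 126
So c_3 = h′′′(0)/3! = 21.

21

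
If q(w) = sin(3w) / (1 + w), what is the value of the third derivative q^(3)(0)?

-9

Take the Cauchy product of the two expansions.
The coefficient of w^3 in the expansion is -3/2, so q′′′(0) = 3! * (-3/2) = -9.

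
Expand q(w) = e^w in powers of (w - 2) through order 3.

(w - 2)^3*e^(2)/6 + (w - 2)^2*e^(2)/2 + (w - 2)*e^(2) + e^(2)

q(2) = e^(2)
q′(2) = e^(2)
q′′(2) = e^(2)
q′′′(2) = e^(2)
Then c_k = q^(k)(2)/k! gives each Taylor coefficient.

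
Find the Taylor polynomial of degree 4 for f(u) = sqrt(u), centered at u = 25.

-(u - 25)^4/2000000 + (u - 25)^3/50000 - (u - 25)^2/1000 + (u - 25)/10 + 5

f(25) = 5
f′(25) = 1/10
f′′(25) = -1/500
f′′′(25) = 3/25000
f^(4)(25) = -3/250000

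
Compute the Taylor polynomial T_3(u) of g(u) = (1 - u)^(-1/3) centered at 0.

Use the known series and substitute for the argument.
[u^0] = 1;  [u^1] = 1/3;  [u^2] = 2/9;  [u^3] = 14/81.

14*u^3/81 + 2*u^2/9 + u/3 + 1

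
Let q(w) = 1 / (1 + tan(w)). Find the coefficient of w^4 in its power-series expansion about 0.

5/3

Write 1/(1+u) = 1 - u + u^2 - u^3 + ... and substitute the series for u.
q(0) = 1
q′(0) = -1
q′′(0) = 2
q′′′(0) = -8
q^(4)(0) = 40
So c_4 = q^(4)(0)/4! = 5/3.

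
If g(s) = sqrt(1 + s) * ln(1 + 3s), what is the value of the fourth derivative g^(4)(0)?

-360

Take the Cauchy product of the two expansions.
The coefficient of s^4 in the expansion is -15, so g^(4)(0) = 4! * (-15) = -360.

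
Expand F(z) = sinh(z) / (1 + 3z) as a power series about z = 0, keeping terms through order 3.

Take the Cauchy product of the two expansions.

55*z^3/6 - 3*z^2 + z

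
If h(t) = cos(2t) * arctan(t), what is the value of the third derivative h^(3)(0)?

Write out both Maclaurin series and multiply, keeping only the needed powers.
The coefficient of t^3 in the expansion is -7/3, so h′′′(0) = 3! * (-7/3) = -14.

-14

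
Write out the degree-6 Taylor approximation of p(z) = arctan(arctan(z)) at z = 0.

Plug the Maclaurin series of the inner function into that of the outer and collect terms.
p(0) = 0
p′(0) = 1
p′′(0) = 0
p′′′(0) = -4
p^(4)(0) = 0
p^(5)(0) = 88
p^(6)(0) = 0
Then c_k = p^(k)(0)/k! gives each Taylor coefficient.

11*z^5/15 - 2*z^3/3 + z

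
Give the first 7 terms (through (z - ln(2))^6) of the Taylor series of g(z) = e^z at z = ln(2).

Compute the successive derivatives at the expansion point and divide by k!.
g(ln(2)) = 2
g′(ln(2)) = 2
g′′(ln(2)) = 2
g′′′(ln(2)) = 2
g^(4)(ln(2)) = 2
g^(5)(ln(2)) = 2
g^(6)(ln(2)) = 2
Dividing each by k! gives the coefficients c_0, ..., c_6.

(z - ln(2))^6/360 + (z - ln(2))^5/60 + (z - ln(2))^4/12 + (z - ln(2))^3/3 + (z - ln(2))^2 + 2*(z - ln(2)) + 2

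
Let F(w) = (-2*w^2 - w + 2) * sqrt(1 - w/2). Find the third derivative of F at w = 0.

99/32

Distribute the polynomial across the series and collect like powers.
The coefficient of w^3 in the expansion is 33/64, so F′′′(0) = 3! * (33/64) = 99/32.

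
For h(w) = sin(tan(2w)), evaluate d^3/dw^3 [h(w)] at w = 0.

Let u equal the inner series; expand the outer function in u and truncate.
From the series, [w^3] h = 4/3; multiply by 3! = 6 to get 8.

8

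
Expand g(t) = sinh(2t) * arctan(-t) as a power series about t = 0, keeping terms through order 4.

-2*t^4/3 - 2*t^2

Multiply the two series term by term and collect like powers.
[t^0] = 0;  [t^1] = 0;  [t^2] = -2;  [t^3] = 0;  [t^4] = -2/3.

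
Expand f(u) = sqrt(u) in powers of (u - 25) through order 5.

7*(u - 25)^5/500000000 - (u - 25)^4/2000000 + (u - 25)^3/50000 - (u - 25)^2/1000 + (u - 25)/10 + 5

f(25) = 5
f′(25) = 1/10
f′′(25) = -1/500
f′′′(25) = 3/25000
f^(4)(25) = -3/250000
f^(5)(25) = 21/12500000
The Taylor polynomial is Σ f^(k)(25)/k! · (u - 25)^k.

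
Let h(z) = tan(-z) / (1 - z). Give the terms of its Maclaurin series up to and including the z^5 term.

Take the Cauchy product of the two expansions.
h(0) = 0
h′(0) = -1
h′′(0) = -2
h′′′(0) = -8
h^(4)(0) = -32
h^(5)(0) = -176

-22*z^5/15 - 4*z^4/3 - 4*z^3/3 - z^2 - z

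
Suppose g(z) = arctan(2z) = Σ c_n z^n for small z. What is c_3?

-8/3

Compute the successive derivatives at the expansion point and divide by k!.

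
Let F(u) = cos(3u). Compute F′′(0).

Compute the successive derivatives at the expansion point and divide by k!.
The coefficient of u^2 in the expansion is -9/2, so F′′(0) = 2! * (-9/2) = -9.

-9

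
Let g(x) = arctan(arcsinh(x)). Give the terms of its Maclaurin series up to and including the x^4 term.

Compose series: expand the inner function first, then feed it into the outer expansion.
g(0) = 0
g′(0) = 1
g′′(0) = 0
g′′′(0) = -3
g^(4)(0) = 0

-x^3/2 + x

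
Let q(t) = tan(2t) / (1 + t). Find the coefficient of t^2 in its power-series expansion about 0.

-2

Take the Cauchy product of the two expansions.
[t^0] = 0;  [t^1] = 2;  [t^2] = -2.
So c_2 = q′′(0)/2! = -2.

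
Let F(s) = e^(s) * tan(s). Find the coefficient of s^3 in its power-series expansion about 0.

5/6

Write out both Maclaurin series and multiply, keeping only the needed powers.
So c_3 = F′′′(0)/3! = 5/6.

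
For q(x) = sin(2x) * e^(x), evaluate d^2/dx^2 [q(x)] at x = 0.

4

Write out both Maclaurin series and multiply, keeping only the needed powers.
The coefficient of x^2 in the expansion is 2, so q′′(0) = 2! * (2) = 4.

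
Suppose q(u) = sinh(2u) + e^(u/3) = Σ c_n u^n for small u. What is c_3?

217/162

Combine the two series term by term.
So c_3 = q′′′(0)/3! = 217/162.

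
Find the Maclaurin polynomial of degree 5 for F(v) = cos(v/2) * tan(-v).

Take the Cauchy product of the two expansions.
[v^0] = 0;  [v^1] = -1;  [v^2] = 0;  [v^3] = -5/24;  [v^4] = 0;  [v^5] = -181/1920.

-181*v^5/1920 - 5*v^3/24 - v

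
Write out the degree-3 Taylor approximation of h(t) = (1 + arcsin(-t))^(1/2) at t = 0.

-7*t^3/48 - t^2/8 - t/2 + 1

Plug the Maclaurin series of the inner function into that of the outer and collect terms.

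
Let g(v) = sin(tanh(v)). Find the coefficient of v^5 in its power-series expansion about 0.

Plug the Maclaurin series of the inner function into that of the outer and collect terms.
So c_5 = g^(5)(0)/5! = 37/120.

37/120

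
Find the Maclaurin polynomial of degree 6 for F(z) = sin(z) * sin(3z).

Take the Cauchy product of the two expansions.

14*z^6/5 - 5*z^4 + 3*z^2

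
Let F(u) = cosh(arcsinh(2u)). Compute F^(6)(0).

Let u equal the inner series; expand the outer function in u and truncate.
From the series, [u^6] F = 4; multiply by 6! = 720 to get 2880.

2880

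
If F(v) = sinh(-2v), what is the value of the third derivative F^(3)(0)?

Apply the Taylor formula c_k = f^(k)(a)/k!.
From the series, [v^3] F = -4/3; multiply by 3! = 6 to get -8.

-8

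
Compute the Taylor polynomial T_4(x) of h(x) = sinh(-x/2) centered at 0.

Apply the Taylor formula c_k = f^(k)(a)/k!.
h(0) = 0
h′(0) = -1/2
h′′(0) = 0
h′′′(0) = -1/8
h^(4)(0) = 0

-x^3/48 - x/2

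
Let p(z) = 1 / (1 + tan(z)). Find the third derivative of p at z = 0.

Expand as Σ (-1)^k u^k with u equal to the inner function's series.
From the series, [z^3] p = -4/3; multiply by 3! = 6 to get -8.

-8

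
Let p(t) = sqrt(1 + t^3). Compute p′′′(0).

Differentiate repeatedly and evaluate at the center.
The coefficient of t^3 in the expansion is 1/2, so p′′′(0) = 3! * (1/2) = 3.

3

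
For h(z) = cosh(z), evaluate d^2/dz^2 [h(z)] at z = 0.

1

Compute the successive derivatives at the expansion point and divide by k!.
From the series, [z^2] h = 1/2; multiply by 2! = 2 to get 1.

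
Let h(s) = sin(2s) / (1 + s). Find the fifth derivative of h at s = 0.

Expand each factor separately, then convolve coefficients.
The coefficient of s^5 in the expansion is 14/15, so h^(5)(0) = 5! * (14/15) = 112.

112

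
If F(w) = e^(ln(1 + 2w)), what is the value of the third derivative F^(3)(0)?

0

Let u equal the inner series; expand the outer function in u and truncate.
From the series, [w^3] F = 0; multiply by 3! = 6 to get 0.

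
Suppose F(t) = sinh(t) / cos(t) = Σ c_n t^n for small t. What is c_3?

2/3

Invert the denominator's series and multiply.
F(0) = 0
F′(0) = 1
F′′(0) = 0
F′′′(0) = 4
So c_3 = F′′′(0)/3! = 2/3.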